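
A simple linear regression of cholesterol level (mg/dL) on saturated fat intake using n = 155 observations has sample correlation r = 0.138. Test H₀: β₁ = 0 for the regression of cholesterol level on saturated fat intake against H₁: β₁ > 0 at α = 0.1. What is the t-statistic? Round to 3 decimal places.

t = r·√(n − 2)/√(1 − r²) = 0.138·√153/√0.980956 = 1.723.
df = n − 2 = 153.
One-sided p ≈ 0.0434, which is < 0.1, so reject H₀.
There is evidence of a linear association between saturated fat intake and cholesterol level.

t = 1.723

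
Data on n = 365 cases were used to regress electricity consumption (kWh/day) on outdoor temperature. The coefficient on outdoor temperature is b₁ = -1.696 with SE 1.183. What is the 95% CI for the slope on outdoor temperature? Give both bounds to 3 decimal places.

df = n − 2 = 365 − 2 = 363.
t* = t_{0.025, 363} = 1.966521.
Margin = t* × SE = 1.966521 × 1.183 = 2.32639.
CI: -1.696 ± 2.32639 → (-4.022, 0.630).
With 95% confidence, each one-unit increase in outdoor temperature is associated with a change of between -4.022 and 0.630 kWh/day in electricity consumption.

(-4.022, 0.630)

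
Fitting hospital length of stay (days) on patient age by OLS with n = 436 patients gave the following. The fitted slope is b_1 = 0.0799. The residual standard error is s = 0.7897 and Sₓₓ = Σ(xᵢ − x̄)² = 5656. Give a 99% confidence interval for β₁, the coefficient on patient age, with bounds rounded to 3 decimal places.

SE(b_1) = s/√Sₓₓ = 0.7897/√5656 = 0.0105004.
df = n − 2 = 434.
t* = t_{0.005, 434} = 2.587205.
Margin = t* × SE = 2.587205 × 0.0105004 = 0.02717.
CI: 0.0799 ± 0.02717 → (0.053, 0.107).
With 99% confidence, each one-unit increase in patient age is associated with a change of between 0.053 and 0.107 days in hospital length of stay.

(0.053, 0.107)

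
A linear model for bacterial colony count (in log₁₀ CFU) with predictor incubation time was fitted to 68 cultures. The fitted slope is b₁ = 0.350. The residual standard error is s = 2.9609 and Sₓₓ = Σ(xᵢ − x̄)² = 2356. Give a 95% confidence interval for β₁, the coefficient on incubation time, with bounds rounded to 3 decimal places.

SE(b₁) = s/√Sₓₓ = 2.9609/√2356 = 0.0610009.
df = n − 2 = 66.
t* = t_{0.025, 66} = 1.996564.
Margin = t* × SE = 1.996564 × 0.0610009 = 0.12179.
CI: 0.350 ± 0.12179 → (0.228, 0.472).
With 95% confidence, each one-unit increase in incubation time is associated with a change of between 0.228 and 0.472 log₁₀ CFU in bacterial colony count.

(0.228, 0.472)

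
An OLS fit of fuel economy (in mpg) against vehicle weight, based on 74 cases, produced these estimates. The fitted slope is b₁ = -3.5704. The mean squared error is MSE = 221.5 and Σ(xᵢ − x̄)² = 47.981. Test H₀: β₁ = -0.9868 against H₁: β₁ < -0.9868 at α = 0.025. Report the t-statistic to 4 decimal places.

t = -1.2025

SE(b₁) = √(MSE/Sₓₓ) = √(221.5/47.981) = 2.14858.
t = (-3.5704 − (-0.9868)) / 2.14858 = -1.2025.
df = n − 2 = 72.
One-sided p ≈ 0.1166, which is ≥ 0.025, so fail to reject H₀.
The data do not give significant evidence that the true slope on vehicle weight is below -0.9868 mpg per unit.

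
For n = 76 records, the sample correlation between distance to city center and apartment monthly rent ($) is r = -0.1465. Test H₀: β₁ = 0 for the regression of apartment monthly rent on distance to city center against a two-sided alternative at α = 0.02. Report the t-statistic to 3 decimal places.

t = -1.274

t = r·√(n − 2)/√(1 − r²) = -0.1465·√74/√0.978538 = -1.274.
df = n − 2 = 74.
Two-sided p ≈ 0.2067, which is ≥ 0.02, so fail to reject H₀.
The data do not give significant evidence of a linear association between distance to city center and apartment monthly rent.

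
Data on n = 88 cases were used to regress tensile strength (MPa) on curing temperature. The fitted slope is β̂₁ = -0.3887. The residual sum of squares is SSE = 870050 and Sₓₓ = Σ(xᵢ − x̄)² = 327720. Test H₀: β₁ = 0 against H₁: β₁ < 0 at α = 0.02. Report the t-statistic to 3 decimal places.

MSE = SSE/(n − 2) = 870050/86 = 10116.9.
SE(β̂₁) = √(MSE/Sₓₓ) = √(10116.9/327720) = 0.1757.
t = -0.3887 / 0.1757 = -2.212.
df = n − 2 = 86.
One-sided p ≈ 0.0148, which is < 0.02, so reject H₀.
There is evidence that the true slope on curing temperature is negative.

t = -2.212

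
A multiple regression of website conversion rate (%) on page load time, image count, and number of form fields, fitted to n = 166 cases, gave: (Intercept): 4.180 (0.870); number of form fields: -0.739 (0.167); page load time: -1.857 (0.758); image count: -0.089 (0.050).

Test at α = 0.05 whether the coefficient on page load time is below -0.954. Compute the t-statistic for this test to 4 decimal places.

Read off: b = -1.857, SE = 0.758 for page load time.
H₀: β₁ = -0.954 vs H₁: β₁ < -0.954.
t = (-1.857 − (-0.954)) / 0.758 = -1.1913.
df = n − k − 1 = 166 − 3 − 1 = 162.
One-sided p ≈ 0.1176, which is ≥ 0.05, so fail to reject H₀.
The data do not give significant evidence that the true slope on page load time is below -0.954 % per unit, holding the other predictors fixed.

t = -1.1913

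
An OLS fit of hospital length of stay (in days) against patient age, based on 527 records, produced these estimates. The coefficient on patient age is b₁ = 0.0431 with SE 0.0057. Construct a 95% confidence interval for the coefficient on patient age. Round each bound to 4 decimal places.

df = n − 2 = 527 − 2 = 525.
t* = t_{0.025, 525} = 1.964493.
Margin = t* × SE = 1.964493 × 0.0057 = 0.011198.
CI: 0.0431 ± 0.011198 → (0.0319, 0.0543).
With 95% confidence, each one-unit increase in patient age is associated with a change of between 0.0319 and 0.0543 days in hospital length of stay.

(0.0319, 0.0543)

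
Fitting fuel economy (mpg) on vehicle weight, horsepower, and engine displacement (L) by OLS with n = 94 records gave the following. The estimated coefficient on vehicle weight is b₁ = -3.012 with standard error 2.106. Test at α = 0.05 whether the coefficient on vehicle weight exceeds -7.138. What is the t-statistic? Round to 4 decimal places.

t = 1.9592

H₀: β₁ = -7.138 vs H₁: β₁ > -7.138.
t = (b₁ − β₁⁰)/SE = (-3.012 − (-7.138)) / 2.106 = 1.9592.
df = n − k − 1 = 94 − 3 − 1 = 90.
One-sided p ≈ 0.0266, which is < 0.05, so reject H₀.
There is evidence that the true slope on vehicle weight exceeds -7.138 mpg per unit, holding the other predictors fixed.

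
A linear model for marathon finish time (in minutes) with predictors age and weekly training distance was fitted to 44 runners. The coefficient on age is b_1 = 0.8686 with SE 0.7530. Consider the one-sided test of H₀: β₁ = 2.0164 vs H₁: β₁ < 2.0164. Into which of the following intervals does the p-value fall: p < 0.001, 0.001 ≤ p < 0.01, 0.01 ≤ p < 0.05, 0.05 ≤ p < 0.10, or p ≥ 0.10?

t = (0.8686 − 2.0164) / 0.7530 = -1.524.
df = n − k − 1 = 44 − 2 − 1 = 41.
One-sided p = P(T_{41} < t) ≈ 0.0676.
So 0.05 ≤ p < 0.10.

0.05 ≤ p < 0.10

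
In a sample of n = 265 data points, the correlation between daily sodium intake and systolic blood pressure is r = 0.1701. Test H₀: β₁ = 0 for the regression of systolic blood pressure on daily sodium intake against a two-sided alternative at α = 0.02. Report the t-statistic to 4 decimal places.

t = r·√(n − 2)/√(1 − r²) = 0.1701·√263/√0.971066 = 2.7994.
df = n − 2 = 263.
Two-sided p ≈ 0.0055, which is < 0.02, so reject H₀.
There is evidence of a linear association between daily sodium intake and systolic blood pressure.

t = 2.7994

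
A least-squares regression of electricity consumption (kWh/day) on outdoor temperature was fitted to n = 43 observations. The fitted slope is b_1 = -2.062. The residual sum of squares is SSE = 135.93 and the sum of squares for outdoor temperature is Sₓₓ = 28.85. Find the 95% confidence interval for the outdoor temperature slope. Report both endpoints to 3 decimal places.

(-2.747, -1.377)

MSE = SSE/(n − 2) = 135.93/41 = 3.31537.
SE(b_1) = √(MSE/Sₓₓ) = √(3.31537/28.85) = 0.338995.
df = n − 2 = 41.
t* = t_{0.025, 41} = 2.019541.
Margin = t* × SE = 2.019541 × 0.338995 = 0.68461.
CI: -2.062 ± 0.68461 → (-2.747, -1.377).
With 95% confidence, each one-unit increase in outdoor temperature is associated with a change of between -2.747 and -1.377 kWh/day in electricity consumption.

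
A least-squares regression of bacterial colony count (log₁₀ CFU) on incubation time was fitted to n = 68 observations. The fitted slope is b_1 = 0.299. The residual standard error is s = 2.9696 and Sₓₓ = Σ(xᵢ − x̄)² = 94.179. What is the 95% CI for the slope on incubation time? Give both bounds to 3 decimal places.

(-0.312, 0.910)

SE(b_1) = s/√Sₓₓ = 2.9696/√94.179 = 0.306.
df = n − 2 = 66.
t* = t_{0.025, 66} = 1.996564.
Margin = t* × SE = 1.996564 × 0.306 = 0.61095.
CI: 0.299 ± 0.61095 → (-0.312, 0.910).
With 95% confidence, each one-unit increase in incubation time is associated with a change of between -0.312 and 0.910 log₁₀ CFU in bacterial colony count.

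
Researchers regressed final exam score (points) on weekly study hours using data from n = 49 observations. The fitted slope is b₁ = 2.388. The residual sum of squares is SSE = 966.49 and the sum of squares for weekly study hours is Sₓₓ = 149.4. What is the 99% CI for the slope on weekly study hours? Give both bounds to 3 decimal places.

(1.392, 3.384)

MSE = SSE/(n − 2) = 966.49/47 = 20.5636.
SE(b₁) = √(MSE/Sₓₓ) = √(20.5636/149.4) = 0.371.
df = n − 2 = 47.
t* = t_{0.005, 47} = 2.684556.
Margin = t* × SE = 2.684556 × 0.371 = 0.99597.
CI: 2.388 ± 0.99597 → (1.392, 3.384).
With 99% confidence, each one-unit increase in weekly study hours is associated with a change of between 1.392 and 3.384 points in final exam score.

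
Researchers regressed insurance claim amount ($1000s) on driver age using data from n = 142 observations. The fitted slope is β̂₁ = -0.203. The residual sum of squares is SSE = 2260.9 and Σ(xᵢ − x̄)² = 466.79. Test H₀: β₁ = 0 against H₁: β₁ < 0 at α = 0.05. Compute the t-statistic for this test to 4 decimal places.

t = -1.0914

MSE = SSE/(n − 2) = 2260.9/140 = 16.1493.
SE(β̂₁) = √(MSE/Sₓₓ) = √(16.1493/466.79) = 0.186001.
t = -0.203 / 0.186001 = -1.0914.
df = n − 2 = 140.
One-sided p ≈ 0.1385, which is ≥ 0.05, so fail to reject H₀.
The data do not give significant evidence that the true slope on driver age is negative.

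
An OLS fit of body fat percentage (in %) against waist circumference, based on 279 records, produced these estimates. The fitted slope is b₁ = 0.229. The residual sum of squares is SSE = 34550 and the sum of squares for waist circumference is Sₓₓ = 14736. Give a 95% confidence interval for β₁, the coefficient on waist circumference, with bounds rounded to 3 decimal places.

MSE = SSE/(n − 2) = 34550/277 = 124.729.
SE(b₁) = √(MSE/Sₓₓ) = √(124.729/14736) = 0.0920014.
df = n − 2 = 277.
t* = t_{0.025, 277} = 1.968565.
Margin = t* × SE = 1.968565 × 0.0920014 = 0.18111.
CI: 0.229 ± 0.18111 → (0.048, 0.410).
With 95% confidence, each one-unit increase in waist circumference is associated with a change of between 0.048 and 0.410 % in body fat percentage.

(0.048, 0.410)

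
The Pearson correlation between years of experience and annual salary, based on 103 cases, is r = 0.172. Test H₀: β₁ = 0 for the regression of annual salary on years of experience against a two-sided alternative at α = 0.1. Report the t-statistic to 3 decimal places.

t = r·√(n − 2)/√(1 − r²) = 0.172·√101/√0.970416 = 1.755.
df = n − 2 = 101.
Two-sided p ≈ 0.0823, which is < 0.1, so reject H₀.
There is evidence of a linear association between years of experience and annual salary.

t = 1.755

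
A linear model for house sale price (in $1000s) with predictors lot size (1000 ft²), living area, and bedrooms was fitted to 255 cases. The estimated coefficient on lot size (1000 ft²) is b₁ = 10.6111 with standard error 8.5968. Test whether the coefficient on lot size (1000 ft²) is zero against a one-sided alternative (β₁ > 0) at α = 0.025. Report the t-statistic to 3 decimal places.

H₀: β₁ = 0 vs H₁: β₁ > 0.
t = (b₁ − β₁⁰)/SE = 10.6111 / 8.5968 = 1.234.
df = n − k − 1 = 255 − 3 − 1 = 251.
One-sided p ≈ 0.1091, which is ≥ 0.025, so fail to reject H₀.
The data do not give significant evidence that the true slope on lot size (1000 ft²) is positive, holding the other predictors fixed.

t = 1.234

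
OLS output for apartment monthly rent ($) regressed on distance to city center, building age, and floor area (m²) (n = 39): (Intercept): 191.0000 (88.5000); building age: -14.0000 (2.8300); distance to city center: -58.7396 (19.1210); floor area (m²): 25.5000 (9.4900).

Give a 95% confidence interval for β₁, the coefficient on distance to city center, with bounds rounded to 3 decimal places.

(-97.557, -19.922)

Read off: b = -58.7396, SE = 19.1210 for distance to city center.
df = n − k − 1 = 39 − 3 − 1 = 35.
t* = t_{0.025, 35} = 2.030108.
Margin = t* × SE = 2.030108 × 19.1210 = 38.81769.
CI: -58.7396 ± 38.81769 → (-97.557, -19.922).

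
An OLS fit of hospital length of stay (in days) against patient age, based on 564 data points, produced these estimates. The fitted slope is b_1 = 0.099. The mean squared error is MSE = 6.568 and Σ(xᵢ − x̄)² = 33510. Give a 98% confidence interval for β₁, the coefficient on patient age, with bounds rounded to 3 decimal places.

(0.066, 0.132)

SE(b_1) = √(MSE/Sₓₓ) = √(6.568/33510) = 0.014.
df = n − 2 = 562.
t* = t_{0.01, 562} = 2.333001.
Margin = t* × SE = 2.333001 × 0.014 = 0.03266.
CI: 0.099 ± 0.03266 → (0.066, 0.132).
With 98% confidence, each one-unit increase in patient age is associated with a change of between 0.066 and 0.132 days in hospital length of stay.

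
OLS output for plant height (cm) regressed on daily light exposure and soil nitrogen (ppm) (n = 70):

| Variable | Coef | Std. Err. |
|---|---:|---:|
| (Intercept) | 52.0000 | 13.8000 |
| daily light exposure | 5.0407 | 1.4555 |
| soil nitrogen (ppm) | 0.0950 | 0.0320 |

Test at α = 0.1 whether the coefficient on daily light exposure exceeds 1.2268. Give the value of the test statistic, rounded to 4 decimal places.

Read off: b = 5.0407, SE = 1.4555 for daily light exposure.
H₀: β₁ = 1.2268 vs H₁: β₁ > 1.2268.
t = (5.0407 − 1.2268) / 1.4555 = 2.6203.
df = n − k − 1 = 70 − 2 − 1 = 67.
One-sided p ≈ 0.0054, which is < 0.1, so reject H₀.
There is evidence that the true slope on daily light exposure exceeds 1.2268 cm per unit, holding the other predictors fixed.

t = 2.6203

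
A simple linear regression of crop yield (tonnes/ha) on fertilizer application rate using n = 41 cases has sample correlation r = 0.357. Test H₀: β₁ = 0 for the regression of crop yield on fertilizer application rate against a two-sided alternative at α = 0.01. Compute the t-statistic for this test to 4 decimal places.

t = r·√(n − 2)/√(1 − r²) = 0.357·√39/√0.872551 = 2.3867.
df = n − 2 = 39.
Two-sided p ≈ 0.0219, which is ≥ 0.01, so fail to reject H₀.
The data do not give significant evidence of a linear association between fertilizer application rate and crop yield.

t = 2.3867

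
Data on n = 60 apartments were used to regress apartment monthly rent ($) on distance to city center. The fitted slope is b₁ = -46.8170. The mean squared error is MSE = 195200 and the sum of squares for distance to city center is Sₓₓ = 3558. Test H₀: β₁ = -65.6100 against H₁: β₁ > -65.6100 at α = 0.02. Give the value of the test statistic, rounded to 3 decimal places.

t = 2.537

SE(b₁) = √(MSE/Sₓₓ) = √(195200/3558) = 7.40691.
t = (-46.8170 − (-65.6100)) / 7.40691 = 2.537.
df = n − 2 = 58.
One-sided p ≈ 0.0069, which is < 0.02, so reject H₀.
There is evidence that the true slope on distance to city center exceeds -65.6100 $ per unit.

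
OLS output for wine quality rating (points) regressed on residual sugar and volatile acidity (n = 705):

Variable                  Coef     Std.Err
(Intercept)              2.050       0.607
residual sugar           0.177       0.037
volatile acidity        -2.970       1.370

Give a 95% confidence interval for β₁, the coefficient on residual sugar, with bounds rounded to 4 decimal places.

(0.1044, 0.2496)

Read off: b = 0.177, SE = 0.037 for residual sugar.
df = n − k − 1 = 705 − 2 − 1 = 702.
t* = t_{0.025, 702} = 1.963349.
Margin = t* × SE = 1.963349 × 0.037 = 0.072644.
CI: 0.177 ± 0.072644 → (0.1044, 0.2496).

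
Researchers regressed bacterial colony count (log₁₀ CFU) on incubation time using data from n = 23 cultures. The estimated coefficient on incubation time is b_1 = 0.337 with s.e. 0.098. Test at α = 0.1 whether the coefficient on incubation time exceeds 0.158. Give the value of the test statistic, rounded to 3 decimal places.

t = 1.827

H₀: β₁ = 0.158 vs H₁: β₁ > 0.158.
t = (b_1 − β₁⁰)/SE = (0.337 − 0.158) / 0.098 = 1.827.
df = n − 2 = 23 − 2 = 21.
One-sided p ≈ 0.0410, which is < 0.1, so reject H₀.
There is evidence that the true slope on incubation time exceeds 0.158 log₁₀ CFU per unit.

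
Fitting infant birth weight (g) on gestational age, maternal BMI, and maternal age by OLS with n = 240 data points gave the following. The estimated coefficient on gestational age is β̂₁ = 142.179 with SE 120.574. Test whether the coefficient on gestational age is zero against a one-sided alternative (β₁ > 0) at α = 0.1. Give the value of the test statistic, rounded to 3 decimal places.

t = 1.179

H₀: β₁ = 0 vs H₁: β₁ > 0.
t = (β̂₁ − β₁⁰)/SE = 142.179 / 120.574 = 1.179.
df = n − k − 1 = 240 − 3 − 1 = 236.
One-sided p ≈ 0.1198, which is ≥ 0.1, so fail to reject H₀.
The data do not give significant evidence that the true slope on gestational age is positive, holding the other predictors fixed.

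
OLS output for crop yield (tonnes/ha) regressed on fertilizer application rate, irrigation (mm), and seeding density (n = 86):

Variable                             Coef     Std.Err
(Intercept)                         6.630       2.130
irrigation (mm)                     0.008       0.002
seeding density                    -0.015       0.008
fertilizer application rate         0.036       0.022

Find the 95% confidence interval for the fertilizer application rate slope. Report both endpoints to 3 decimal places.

(-0.008, 0.080)

Read off: b = 0.036, SE = 0.022 for fertilizer application rate.
df = n − k − 1 = 86 − 3 − 1 = 82.
t* = t_{0.025, 82} = 1.989319.
Margin = t* × SE = 1.989319 × 0.022 = 0.04377.
CI: 0.036 ± 0.04377 → (-0.008, 0.080).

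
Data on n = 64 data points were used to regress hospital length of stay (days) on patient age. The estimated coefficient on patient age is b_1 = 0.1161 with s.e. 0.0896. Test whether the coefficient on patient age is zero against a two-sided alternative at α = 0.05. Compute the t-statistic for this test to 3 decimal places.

H₀: β₁ = 0 vs H₁: β₁ ≠ 0.
t = (b_1 − β₁⁰)/SE = 0.1161 / 0.0896 = 1.296.
df = n − 2 = 64 − 2 = 62.
Two-sided p ≈ 0.1999, which is ≥ 0.05, so fail to reject H₀.
The data do not give significant evidence of an association between patient age and hospital length of stay.

t = 1.296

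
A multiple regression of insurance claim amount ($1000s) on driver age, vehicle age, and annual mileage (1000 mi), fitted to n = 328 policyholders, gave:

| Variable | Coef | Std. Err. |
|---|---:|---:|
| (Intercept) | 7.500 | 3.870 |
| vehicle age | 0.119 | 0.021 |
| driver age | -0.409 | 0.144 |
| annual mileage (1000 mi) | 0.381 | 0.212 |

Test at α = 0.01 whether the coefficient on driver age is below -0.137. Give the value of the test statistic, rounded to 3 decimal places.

Read off: b = -0.409, SE = 0.144 for driver age.
H₀: β₁ = -0.137 vs H₁: β₁ < -0.137.
t = (-0.409 − (-0.137)) / 0.144 = -1.889.
df = n − k − 1 = 328 − 3 − 1 = 324.
One-sided p ≈ 0.0299, which is ≥ 0.01, so fail to reject H₀.
The data do not give significant evidence that the true slope on driver age is below -0.137 $1000s per unit, holding the other predictors fixed.

t = -1.889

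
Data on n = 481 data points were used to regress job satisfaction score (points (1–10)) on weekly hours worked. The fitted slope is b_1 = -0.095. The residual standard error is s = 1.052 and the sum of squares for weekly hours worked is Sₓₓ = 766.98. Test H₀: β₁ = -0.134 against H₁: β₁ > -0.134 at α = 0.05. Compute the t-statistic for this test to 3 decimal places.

t = 1.027

SE(b_1) = s/√Sₓₓ = 1.052/√766.98 = 0.037986.
t = (-0.095 − (-0.134)) / 0.037986 = 1.027.
df = n − 2 = 479.
One-sided p ≈ 0.1525, which is ≥ 0.05, so fail to reject H₀.
The data do not give significant evidence that the true slope on weekly hours worked exceeds -0.134 points (1–10) per unit.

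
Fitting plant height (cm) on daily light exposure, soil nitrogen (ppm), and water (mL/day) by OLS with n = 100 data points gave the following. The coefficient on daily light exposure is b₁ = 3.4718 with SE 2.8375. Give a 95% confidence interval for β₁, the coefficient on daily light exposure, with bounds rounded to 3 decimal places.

df = n − k − 1 = 100 − 3 − 1 = 96.
t* = t_{0.025, 96} = 1.984984.
Margin = t* × SE = 1.984984 × 2.8375 = 5.63239.
CI: 3.4718 ± 5.63239 → (-2.161, 9.104).
With 95% confidence, each one-unit increase in daily light exposure is associated with a change of between -2.161 and 9.104 cm in plant height, holding the other predictors fixed.

(-2.161, 9.104)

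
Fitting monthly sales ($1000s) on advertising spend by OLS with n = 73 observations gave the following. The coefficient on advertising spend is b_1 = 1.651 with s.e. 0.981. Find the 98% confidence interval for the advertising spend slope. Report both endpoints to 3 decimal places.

(-0.684, 3.986)

df = n − 2 = 73 − 2 = 71.
t* = t_{0.01, 71} = 2.380024.
Margin = t* × SE = 2.380024 × 0.981 = 2.33480.
CI: 1.651 ± 2.33480 → (-0.684, 3.986).
With 98% confidence, each one-unit increase in advertising spend is associated with a change of between -0.684 and 3.986 $1000s in monthly sales.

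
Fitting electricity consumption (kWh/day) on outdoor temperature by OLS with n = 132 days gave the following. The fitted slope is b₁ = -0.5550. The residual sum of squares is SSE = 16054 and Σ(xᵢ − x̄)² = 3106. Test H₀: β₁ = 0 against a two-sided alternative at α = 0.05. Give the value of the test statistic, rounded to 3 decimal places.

MSE = SSE/(n − 2) = 16054/130 = 123.492.
SE(b₁) = √(MSE/Sₓₓ) = √(123.492/3106) = 0.199397.
t = -0.5550 / 0.199397 = -2.783.
df = n − 2 = 130.
Two-sided p ≈ 0.0062, which is < 0.05, so reject H₀.
There is evidence that outdoor temperature is associated with electricity consumption.

t = -2.783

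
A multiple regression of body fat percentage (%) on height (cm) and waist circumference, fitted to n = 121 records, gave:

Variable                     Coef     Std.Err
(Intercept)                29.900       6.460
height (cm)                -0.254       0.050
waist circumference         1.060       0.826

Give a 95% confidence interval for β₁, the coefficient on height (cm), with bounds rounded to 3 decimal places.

(-0.353, -0.155)

Read off: b = -0.254, SE = 0.050 for height (cm).
df = n − k − 1 = 121 − 2 − 1 = 118.
t* = t_{0.025, 118} = 1.980272.
Margin = t* × SE = 1.980272 × 0.050 = 0.09901.
CI: -0.254 ± 0.09901 → (-0.353, -0.155).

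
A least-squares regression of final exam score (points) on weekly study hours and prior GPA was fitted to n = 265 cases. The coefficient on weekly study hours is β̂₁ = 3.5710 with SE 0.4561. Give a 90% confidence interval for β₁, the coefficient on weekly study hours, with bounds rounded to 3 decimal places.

(2.818, 4.324)

df = n − k − 1 = 265 − 2 − 1 = 262.
t* = t_{0.05, 262} = 1.65069.
Margin = t* × SE = 1.65069 × 0.4561 = 0.75288.
CI: 3.5710 ± 0.75288 → (2.818, 4.324).
With 90% confidence, each one-unit increase in weekly study hours is associated with a change of between 2.818 and 4.324 points in final exam score, holding the other predictors fixed.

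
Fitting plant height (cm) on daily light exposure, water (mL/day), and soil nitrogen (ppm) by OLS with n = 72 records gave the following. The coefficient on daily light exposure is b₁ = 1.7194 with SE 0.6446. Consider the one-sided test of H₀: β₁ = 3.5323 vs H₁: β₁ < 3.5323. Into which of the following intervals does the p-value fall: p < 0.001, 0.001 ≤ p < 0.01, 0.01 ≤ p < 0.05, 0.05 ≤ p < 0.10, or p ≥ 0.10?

t = (1.7194 − 3.5323) / 0.6446 = -2.812.
df = n − k − 1 = 72 − 3 − 1 = 68.
One-sided p = P(T_{68} < t) ≈ 0.0032.
So 0.001 ≤ p < 0.01.

0.001 ≤ p < 0.01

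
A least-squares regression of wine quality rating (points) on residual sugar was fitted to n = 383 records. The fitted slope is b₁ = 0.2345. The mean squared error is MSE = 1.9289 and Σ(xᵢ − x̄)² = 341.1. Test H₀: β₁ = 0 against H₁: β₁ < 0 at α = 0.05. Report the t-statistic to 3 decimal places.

SE(b₁) = √(MSE/Sₓₓ) = √(1.9289/341.1) = 0.0751993.
t = 0.2345 / 0.0751993 = 3.118.
df = n − 2 = 381.
One-sided p ≈ 0.9990, which is ≥ 0.05, so fail to reject H₀.
The data do not give significant evidence that the true slope on residual sugar is negative.

t = 3.118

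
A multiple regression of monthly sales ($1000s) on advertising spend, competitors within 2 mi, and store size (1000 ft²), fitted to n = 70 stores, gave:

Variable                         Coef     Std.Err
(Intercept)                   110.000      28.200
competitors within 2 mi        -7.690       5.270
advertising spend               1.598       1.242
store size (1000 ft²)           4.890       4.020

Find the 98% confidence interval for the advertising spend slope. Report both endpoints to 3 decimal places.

Read off: b = 1.598, SE = 1.242 for advertising spend.
df = n − k − 1 = 70 − 3 − 1 = 66.
t* = t_{0.01, 66} = 2.384186.
Margin = t* × SE = 2.384186 × 1.242 = 2.96116.
CI: 1.598 ± 2.96116 → (-1.363, 4.559).

(-1.363, 4.559)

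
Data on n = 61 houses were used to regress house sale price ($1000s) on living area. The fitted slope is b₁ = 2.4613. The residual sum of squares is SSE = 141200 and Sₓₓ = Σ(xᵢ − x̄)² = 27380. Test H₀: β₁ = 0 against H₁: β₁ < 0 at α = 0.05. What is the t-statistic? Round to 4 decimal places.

t = 8.3251

MSE = SSE/(n − 2) = 141200/59 = 2393.22.
SE(b₁) = √(MSE/Sₓₓ) = √(2393.22/27380) = 0.295648.
t = 2.4613 / 0.295648 = 8.3251.
df = n − 2 = 59.
One-sided p ≈ 1.0000, which is ≥ 0.05, so fail to reject H₀.
The data do not give significant evidence that the true slope on living area is negative.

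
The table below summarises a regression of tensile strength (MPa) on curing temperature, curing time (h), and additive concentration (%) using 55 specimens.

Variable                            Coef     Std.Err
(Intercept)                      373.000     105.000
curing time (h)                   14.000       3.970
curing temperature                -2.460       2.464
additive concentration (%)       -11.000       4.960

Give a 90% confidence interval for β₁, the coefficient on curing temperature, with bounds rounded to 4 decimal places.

Read off: b = -2.460, SE = 2.464 for curing temperature.
df = n − k − 1 = 55 − 3 − 1 = 51.
t* = t_{0.05, 51} = 1.675285.
Margin = t* × SE = 1.675285 × 2.464 = 4.127902.
CI: -2.460 ± 4.127902 → (-6.5879, 1.6679).

(-6.5879, 1.6679)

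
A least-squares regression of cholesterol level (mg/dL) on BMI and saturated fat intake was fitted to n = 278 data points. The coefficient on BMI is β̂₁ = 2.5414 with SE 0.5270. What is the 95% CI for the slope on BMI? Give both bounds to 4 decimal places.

(1.5039, 3.5789)

df = n − k − 1 = 278 − 2 − 1 = 275.
t* = t_{0.025, 275} = 1.968628.
Margin = t* × SE = 1.968628 × 0.5270 = 1.037467.
CI: 2.5414 ± 1.037467 → (1.5039, 3.5789).
With 95% confidence, each one-unit increase in BMI is associated with a change of between 1.5039 and 3.5789 mg/dL in cholesterol level, holding the other predictors fixed.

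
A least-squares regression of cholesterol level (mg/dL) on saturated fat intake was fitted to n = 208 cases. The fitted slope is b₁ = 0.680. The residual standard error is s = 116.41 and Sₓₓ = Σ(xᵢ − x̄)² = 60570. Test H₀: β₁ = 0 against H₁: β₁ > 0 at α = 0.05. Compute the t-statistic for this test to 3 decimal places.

t = 1.438

SE(b₁) = s/√Sₓₓ = 116.41/√60570 = 0.473.
t = 0.680 / 0.473 = 1.438.
df = n − 2 = 206.
One-sided p ≈ 0.0760, which is ≥ 0.05, so fail to reject H₀.
The data do not give significant evidence that the true slope on saturated fat intake is positive.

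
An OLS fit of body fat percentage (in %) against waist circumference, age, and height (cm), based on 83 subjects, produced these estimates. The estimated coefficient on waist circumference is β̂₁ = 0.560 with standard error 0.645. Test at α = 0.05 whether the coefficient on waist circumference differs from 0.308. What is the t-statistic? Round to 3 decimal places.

H₀: β₁ = 0.308 vs H₁: β₁ ≠ 0.308.
t = (β̂₁ − β₁⁰)/SE = (0.560 − 0.308) / 0.645 = 0.391.
df = n − k − 1 = 83 − 3 − 1 = 79.
Two-sided p ≈ 0.6971, which is ≥ 0.05, so fail to reject H₀.
The data are consistent with a true slope of 0.308 % per unit of waist circumference, holding the other predictors fixed.

t = 0.391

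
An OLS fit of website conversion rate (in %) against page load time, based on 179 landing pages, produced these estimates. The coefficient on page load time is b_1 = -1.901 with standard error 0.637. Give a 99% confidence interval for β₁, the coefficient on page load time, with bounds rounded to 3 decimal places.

(-3.560, -0.242)

df = n − 2 = 179 − 2 = 177.
t* = t_{0.005, 177} = 2.603891.
Margin = t* × SE = 2.603891 × 0.637 = 1.65868.
CI: -1.901 ± 1.65868 → (-3.560, -0.242).
With 99% confidence, each one-unit increase in page load time is associated with a change of between -3.560 and -0.242 % in website conversion rate.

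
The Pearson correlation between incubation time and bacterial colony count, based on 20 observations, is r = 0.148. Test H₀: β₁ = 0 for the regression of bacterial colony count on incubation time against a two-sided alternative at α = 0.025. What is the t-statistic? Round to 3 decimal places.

t = r·√(n − 2)/√(1 − r²) = 0.148·√18/√0.978096 = 0.635.
df = n − 2 = 18.
Two-sided p ≈ 0.5335, which is ≥ 0.025, so fail to reject H₀.
The data do not give significant evidence of a linear association between incubation time and bacterial colony count.

t = 0.635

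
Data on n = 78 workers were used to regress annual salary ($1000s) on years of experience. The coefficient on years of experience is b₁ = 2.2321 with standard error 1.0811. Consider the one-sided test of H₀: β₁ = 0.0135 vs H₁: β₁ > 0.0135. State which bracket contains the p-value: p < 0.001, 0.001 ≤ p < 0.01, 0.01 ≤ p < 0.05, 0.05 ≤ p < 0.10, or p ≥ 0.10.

t = (2.2321 − 0.0135) / 1.0811 = 2.052.
df = n − 2 = 78 − 2 = 76.
One-sided p = P(T_{76} > t) ≈ 0.0218.
So 0.01 ≤ p < 0.05.

0.01 ≤ p < 0.05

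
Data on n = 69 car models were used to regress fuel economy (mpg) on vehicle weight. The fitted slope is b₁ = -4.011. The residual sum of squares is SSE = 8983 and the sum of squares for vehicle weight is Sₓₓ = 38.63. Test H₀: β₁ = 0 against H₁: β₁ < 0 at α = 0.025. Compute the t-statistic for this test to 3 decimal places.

MSE = SSE/(n − 2) = 8983/67 = 134.075.
SE(b₁) = √(MSE/Sₓₓ) = √(134.075/38.63) = 1.86299.
t = -4.011 / 1.86299 = -2.153.
df = n − 2 = 67.
One-sided p ≈ 0.0175, which is < 0.025, so reject H₀.
There is evidence that the true slope on vehicle weight is negative.

t = -2.153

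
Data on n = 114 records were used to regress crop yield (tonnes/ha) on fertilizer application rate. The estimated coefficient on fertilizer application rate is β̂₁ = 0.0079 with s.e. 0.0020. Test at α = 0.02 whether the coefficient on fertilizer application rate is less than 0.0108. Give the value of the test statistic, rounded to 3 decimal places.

H₀: β₁ = 0.0108 vs H₁: β₁ < 0.0108.
t = (β̂₁ − β₁⁰)/SE = (0.0079 − 0.0108) / 0.0020 = -1.450.
df = n − 2 = 114 − 2 = 112.
One-sided p ≈ 0.0749, which is ≥ 0.02, so fail to reject H₀.
The data do not give significant evidence that the true slope on fertilizer application rate is below 0.0108 tonnes/ha per unit.

t = -1.450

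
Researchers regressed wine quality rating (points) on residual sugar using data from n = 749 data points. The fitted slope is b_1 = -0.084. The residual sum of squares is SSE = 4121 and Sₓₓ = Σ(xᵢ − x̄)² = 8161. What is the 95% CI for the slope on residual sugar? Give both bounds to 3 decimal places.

MSE = SSE/(n − 2) = 4121/747 = 5.51673.
SE(b_1) = √(MSE/Sₓₓ) = √(5.51673/8161) = 0.0259998.
df = n − 2 = 747.
t* = t_{0.025, 747} = 1.963145.
Margin = t* × SE = 1.963145 × 0.0259998 = 0.05104.
CI: -0.084 ± 0.05104 → (-0.135, -0.033).
With 95% confidence, each one-unit increase in residual sugar is associated with a change of between -0.135 and -0.033 points in wine quality rating.

(-0.135, -0.033)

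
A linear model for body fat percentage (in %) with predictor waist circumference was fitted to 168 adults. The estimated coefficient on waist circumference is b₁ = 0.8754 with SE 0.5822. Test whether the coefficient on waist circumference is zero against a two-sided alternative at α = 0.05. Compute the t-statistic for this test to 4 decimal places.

H₀: β₁ = 0 vs H₁: β₁ ≠ 0.
t = (b₁ − β₁⁰)/SE = 0.8754 / 0.5822 = 1.5036.
df = n − 2 = 168 − 2 = 166.
Two-sided p ≈ 0.1346, which is ≥ 0.05, so fail to reject H₀.
The data do not give significant evidence of an association between waist circumference and body fat percentage.

t = 1.5036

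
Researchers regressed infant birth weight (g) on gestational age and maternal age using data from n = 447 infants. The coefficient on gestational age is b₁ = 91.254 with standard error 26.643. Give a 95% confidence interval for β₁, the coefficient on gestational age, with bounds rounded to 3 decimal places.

(38.892, 143.616)

df = n − k − 1 = 447 − 2 − 1 = 444.
t* = t_{0.025, 444} = 1.965321.
Margin = t* × SE = 1.965321 × 26.643 = 52.36205.
CI: 91.254 ± 52.36205 → (38.892, 143.616).
With 95% confidence, each one-unit increase in gestational age is associated with a change of between 38.892 and 143.616 g in infant birth weight, holding the other predictors fixed.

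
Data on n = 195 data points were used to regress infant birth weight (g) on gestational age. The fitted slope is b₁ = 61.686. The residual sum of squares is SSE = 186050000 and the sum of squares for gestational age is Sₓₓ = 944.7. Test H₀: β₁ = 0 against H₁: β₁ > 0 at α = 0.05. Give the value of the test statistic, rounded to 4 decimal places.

MSE = SSE/(n − 2) = 186050000/193 = 963990.
SE(b₁) = √(MSE/Sₓₓ) = √(963990/944.7) = 31.944.
t = 61.686 / 31.944 = 1.9311.
df = n − 2 = 193.
One-sided p ≈ 0.0275, which is < 0.05, so reject H₀.
There is evidence that the true slope on gestational age is positive.

t = 1.9311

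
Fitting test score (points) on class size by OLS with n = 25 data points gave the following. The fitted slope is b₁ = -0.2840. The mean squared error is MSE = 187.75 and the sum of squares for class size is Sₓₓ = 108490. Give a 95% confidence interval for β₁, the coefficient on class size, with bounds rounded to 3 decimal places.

SE(b₁) = √(MSE/Sₓₓ) = √(187.75/108490) = 0.0416002.
df = n − 2 = 23.
t* = t_{0.025, 23} = 2.068658.
Margin = t* × SE = 2.068658 × 0.0416002 = 0.08606.
CI: -0.2840 ± 0.08606 → (-0.370, -0.198).
With 95% confidence, each one-unit increase in class size is associated with a change of between -0.370 and -0.198 points in test score.

(-0.370, -0.198)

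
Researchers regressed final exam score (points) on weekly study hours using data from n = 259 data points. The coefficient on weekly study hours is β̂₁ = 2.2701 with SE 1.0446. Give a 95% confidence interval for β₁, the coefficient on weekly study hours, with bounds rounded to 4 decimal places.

(0.2130, 4.3272)

df = n − 2 = 259 − 2 = 257.
t* = t_{0.025, 257} = 1.969237.
Margin = t* × SE = 1.969237 × 1.0446 = 2.057065.
CI: 2.2701 ± 2.057065 → (0.2130, 4.3272).
With 95% confidence, each one-unit increase in weekly study hours is associated with a change of between 0.2130 and 4.3272 points in final exam score.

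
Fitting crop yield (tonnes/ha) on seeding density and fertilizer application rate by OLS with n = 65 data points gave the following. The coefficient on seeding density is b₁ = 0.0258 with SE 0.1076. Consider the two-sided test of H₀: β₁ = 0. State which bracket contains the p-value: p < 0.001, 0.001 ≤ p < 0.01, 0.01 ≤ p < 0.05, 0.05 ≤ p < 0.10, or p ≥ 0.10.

t = 0.0258 / 0.1076 = 0.240.
df = n − k − 1 = 65 − 2 − 1 = 62.
Two-sided p = 2·P(T_{62} > |t|) ≈ 0.8113.
So p ≥ 0.10.

p ≥ 0.10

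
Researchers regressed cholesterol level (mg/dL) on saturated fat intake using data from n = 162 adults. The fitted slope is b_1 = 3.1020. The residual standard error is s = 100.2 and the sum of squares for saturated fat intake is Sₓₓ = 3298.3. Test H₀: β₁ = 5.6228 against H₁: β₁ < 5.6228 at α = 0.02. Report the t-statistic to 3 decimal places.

t = -1.445

SE(b_1) = s/√Sₓₓ = 100.2/√3298.3 = 1.74471.
t = (3.1020 − 5.6228) / 1.74471 = -1.445.
df = n − 2 = 160.
One-sided p ≈ 0.0752, which is ≥ 0.02, so fail to reject H₀.
The data do not give significant evidence that the true slope on saturated fat intake is below 5.6228 mg/dL per unit.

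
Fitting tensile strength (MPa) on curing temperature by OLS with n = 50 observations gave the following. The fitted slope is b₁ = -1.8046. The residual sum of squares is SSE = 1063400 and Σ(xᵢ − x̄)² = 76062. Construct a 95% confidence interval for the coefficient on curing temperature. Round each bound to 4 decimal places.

(-2.8897, -0.7195)

MSE = SSE/(n − 2) = 1063400/48 = 22154.2.
SE(b₁) = √(MSE/Sₓₓ) = √(22154.2/76062) = 0.539689.
df = n − 2 = 48.
t* = t_{0.025, 48} = 2.010635.
Margin = t* × SE = 2.010635 × 0.539689 = 1.085118.
CI: -1.8046 ± 1.085118 → (-2.8897, -0.7195).
With 95% confidence, each one-unit increase in curing temperature is associated with a change of between -2.8897 and -0.7195 MPa in tensile strength.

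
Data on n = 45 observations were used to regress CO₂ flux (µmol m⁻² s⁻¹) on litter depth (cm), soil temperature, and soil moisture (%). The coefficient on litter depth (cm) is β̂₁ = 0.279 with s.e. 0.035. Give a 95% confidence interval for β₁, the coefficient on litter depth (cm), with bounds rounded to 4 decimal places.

(0.2083, 0.3497)

df = n − k − 1 = 45 − 3 − 1 = 41.
t* = t_{0.025, 41} = 2.019541.
Margin = t* × SE = 2.019541 × 0.035 = 0.070684.
CI: 0.279 ± 0.070684 → (0.2083, 0.3497).
With 95% confidence, each one-unit increase in litter depth (cm) is associated with a change of between 0.2083 and 0.3497 µmol m⁻² s⁻¹ in CO₂ flux, holding the other predictors fixed.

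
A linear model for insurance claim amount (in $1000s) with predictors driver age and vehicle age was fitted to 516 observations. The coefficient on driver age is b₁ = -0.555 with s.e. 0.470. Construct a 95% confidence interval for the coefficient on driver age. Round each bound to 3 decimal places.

(-1.478, 0.368)

df = n − k − 1 = 516 − 2 − 1 = 513.
t* = t_{0.025, 513} = 1.964599.
Margin = t* × SE = 1.964599 × 0.470 = 0.92336.
CI: -0.555 ± 0.92336 → (-1.478, 0.368).
With 95% confidence, each one-unit increase in driver age is associated with a change of between -1.478 and 0.368 $1000s in insurance claim amount, holding the other predictors fixed.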